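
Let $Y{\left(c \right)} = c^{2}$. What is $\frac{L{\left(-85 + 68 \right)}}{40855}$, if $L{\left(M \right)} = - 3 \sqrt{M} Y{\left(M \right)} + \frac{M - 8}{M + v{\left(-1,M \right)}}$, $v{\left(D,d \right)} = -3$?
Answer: $\frac{1}{32684} - \frac{867 i \sqrt{17}}{40855} \approx 3.0596 \cdot 10^{-5} - 0.087498 i$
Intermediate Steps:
$L{\left(M \right)} = - 3 M^{\frac{5}{2}} + \frac{-8 + M}{-3 + M}$ ($L{\left(M \right)} = - 3 \sqrt{M} M^{2} + \frac{M - 8}{M - 3} = - 3 M^{\frac{5}{2}} + \frac{-8 + M}{-3 + M}$)
$\frac{L{\left(-85 + 68 \right)}}{40855} = \frac{\frac{1}{-3 + \left(-85 + 68\right)} \left(-8 + \left(-85 + 68\right) - 3 \left(-85 + 68\right)^{\frac{7}{2}} + 9 \left(-85 + 68\right)^{\frac{5}{2}}\right)}{40855} = \frac{-8 - 17 - 3 \left(-17\right)^{\frac{7}{2}} + 9 \left(-17\right)^{\frac{5}{2}}}{-3 - 17} \cdot \frac{1}{40855} = \frac{-8 - 17 - 3 \left(- 4913 i \sqrt{17}\right) + 9 \cdot 289 i \sqrt{17}}{-20} \cdot \frac{1}{40855} = - \frac{-8 - 17 + 14739 i \sqrt{17} + 2601 i \sqrt{17}}{20} \cdot \frac{1}{40855} = - \frac{-25 + 17340 i \sqrt{17}}{20} \cdot \frac{1}{40855} = \left(\frac{5}{4} - 867 i \sqrt{17}\right) \frac{1}{40855} = \frac{1}{32684} - \frac{867 i \sqrt{17}}{40855}$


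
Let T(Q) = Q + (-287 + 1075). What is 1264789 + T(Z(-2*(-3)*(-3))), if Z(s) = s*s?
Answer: 1265901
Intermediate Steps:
Z(s) = s²
T(Q) = 788 + Q (T(Q) = Q + 788 = 788 + Q)
1264789 + T(Z(-2*(-3)*(-3))) = 1264789 + (788 + (-2*(-3)*(-3))²) = 1264789 + (788 + (6*(-3))²) = 1264789 + (788 + (-18)²) = 1264789 + (788 + 324) = 1264789 + 1112 = 1265901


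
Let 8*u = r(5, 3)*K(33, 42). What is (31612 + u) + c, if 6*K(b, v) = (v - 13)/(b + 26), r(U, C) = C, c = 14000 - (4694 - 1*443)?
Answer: 39044813/944 ≈ 41361.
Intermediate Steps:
c = 9749 (c = 14000 - (4694 - 443) = 14000 - 1*4251 = 14000 - 4251 = 9749)
K(b, v) = (-13 + v)/(6*(26 + b)) (K(b, v) = ((v - 13)/(b + 26))/6 = ((-13 + v)/(26 + b))/6 = (-13 + v)/(6*(26 + b)))
u = 29/944 (u = (3*((-13 + 42)/(6*(26 + 33))))/8 = (3*((⅙)*29/59))/8 = (3*((⅙)*(1/59)*29))/8 = (3*(29/354))/8 = (⅛)*(29/118) = 29/944 ≈ 0.030720)
(31612 + u) + c = (31612 + 29/944) + 9749 = 29841757/944 + 9749 = 39044813/944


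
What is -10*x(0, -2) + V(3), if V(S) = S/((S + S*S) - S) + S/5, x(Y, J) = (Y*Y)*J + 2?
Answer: -286/15 ≈ -19.067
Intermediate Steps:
x(Y, J) = 2 + J*Y² (x(Y, J) = Y²*J + 2 = J*Y² + 2 = 2 + J*Y²)
V(S) = 1/S + S/5 (V(S) = S/((S + S²) - S) + S*(⅕) = S/(S²) + S/5 = S/S² + S/5 = 1/S + S/5)
-10*x(0, -2) + V(3) = -10*(2 - 2*0²) + (1/3 + (⅕)*3) = -10*(2 - 2*0) + (⅓ + ⅗) = -10*(2 + 0) + 14/15 = -10*2 + 14/15 = -20 + 14/15 = -286/15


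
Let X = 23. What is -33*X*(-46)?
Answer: 34914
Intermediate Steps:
-33*X*(-46) = -33*23*(-46) = -759*(-46) = 34914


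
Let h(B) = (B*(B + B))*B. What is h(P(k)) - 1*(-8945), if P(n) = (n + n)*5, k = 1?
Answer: 10945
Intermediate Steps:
P(n) = 10*n (P(n) = (2*n)*5 = 10*n)
h(B) = 2*B³ (h(B) = (B*(2*B))*B = (2*B²)*B = 2*B³)
h(P(k)) - 1*(-8945) = 2*(10*1)³ - 1*(-8945) = 2*10³ + 8945 = 2*1000 + 8945 = 2000 + 8945 = 10945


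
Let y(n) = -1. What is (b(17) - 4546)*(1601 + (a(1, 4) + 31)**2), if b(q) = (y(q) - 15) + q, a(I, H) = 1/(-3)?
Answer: -11550865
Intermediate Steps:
a(I, H) = -1/3
b(q) = -16 + q (b(q) = (-1 - 15) + q = -16 + q)
(b(17) - 4546)*(1601 + (a(1, 4) + 31)**2) = ((-16 + 17) - 4546)*(1601 + (-1/3 + 31)**2) = (1 - 4546)*(1601 + (92/3)**2) = -4545*(1601 + 8464/9) = -4545*22873/9 = -11550865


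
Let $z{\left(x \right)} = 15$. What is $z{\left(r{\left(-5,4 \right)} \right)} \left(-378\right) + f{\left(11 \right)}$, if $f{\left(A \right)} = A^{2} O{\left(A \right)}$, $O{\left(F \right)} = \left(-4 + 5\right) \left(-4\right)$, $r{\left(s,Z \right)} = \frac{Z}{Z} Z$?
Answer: $-6154$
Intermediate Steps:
$r{\left(s,Z \right)} = Z$ ($r{\left(s,Z \right)} = 1 Z = Z$)
$O{\left(F \right)} = -4$ ($O{\left(F \right)} = 1 \left(-4\right) = -4$)
$f{\left(A \right)} = - 4 A^{2}$ ($f{\left(A \right)} = A^{2} \left(-4\right) = - 4 A^{2}$)
$z{\left(r{\left(-5,4 \right)} \right)} \left(-378\right) + f{\left(11 \right)} = 15 \left(-378\right) - 4 \cdot 11^{2} = -5670 - 484 = -6154$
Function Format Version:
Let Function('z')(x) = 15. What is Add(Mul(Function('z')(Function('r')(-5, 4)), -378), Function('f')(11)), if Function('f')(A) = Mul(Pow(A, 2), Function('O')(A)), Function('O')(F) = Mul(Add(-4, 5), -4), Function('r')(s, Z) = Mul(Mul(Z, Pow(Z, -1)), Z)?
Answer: -6154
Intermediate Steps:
Function('r')(s, Z) = Z (Function('r')(s, Z) = Mul(1, Z) = Z)
Function('O')(F) = -4 (Function('O')(F) = Mul(1, -4) = -4)
Function('f')(A) = Mul(-4, Pow(A, 2)) (Function('f')(A) = Mul(Pow(A, 2), -4) = Mul(-4, Pow(A, 2)))
Add(Mul(Function('z')(Function('r')(-5, 4)), -378), Function('f')(11)) = Add(Mul(15, -378), Mul(-4, Pow(11, 2))) = Add(-5670, Mul(-4, 121)) = Add(-5670, -484) = -6154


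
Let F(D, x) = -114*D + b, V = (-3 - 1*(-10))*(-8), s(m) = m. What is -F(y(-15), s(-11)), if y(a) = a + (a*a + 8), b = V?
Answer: 24908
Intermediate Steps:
V = -56 (V = (-3 + 10)*(-8) = 7*(-8) = -56)
b = -56
y(a) = 8 + a + a**2 (y(a) = a + (a**2 + 8) = a + (8 + a**2) = 8 + a + a**2)
F(D, x) = -56 - 114*D (F(D, x) = -114*D - 56 = -56 - 114*D)
-F(y(-15), s(-11)) = -(-56 - 114*(8 - 15 + (-15)**2)) = -(-56 - 114*(8 - 15 + 225)) = -(-56 - 114*218) = -(-56 - 24852) = -1*(-24908) = 24908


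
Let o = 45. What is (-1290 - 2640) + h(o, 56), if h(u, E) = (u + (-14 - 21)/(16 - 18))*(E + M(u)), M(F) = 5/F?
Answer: -7615/18 ≈ -423.06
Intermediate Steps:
h(u, E) = (35/2 + u)*(E + 5/u) (h(u, E) = (u + (-14 - 21)/(16 - 18))*(E + 5/u) = (u - 35/(-2))*(E + 5/u) = (u - 35*(-½))*(E + 5/u) = (u + 35/2)*(E + 5/u) = (35/2 + u)*(E + 5/u))
(-1290 - 2640) + h(o, 56) = (-1290 - 2640) + (5 + (35/2)*56 + (175/2)/45 + 56*45) = -3930 + (5 + 980 + (175/2)*(1/45) + 2520) = -3930 + (5 + 980 + 35/18 + 2520) = -3930 + 63125/18 = -7615/18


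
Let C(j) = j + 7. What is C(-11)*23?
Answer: -92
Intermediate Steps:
C(j) = 7 + j
C(-11)*23 = (7 - 11)*23 = -4*23 = -92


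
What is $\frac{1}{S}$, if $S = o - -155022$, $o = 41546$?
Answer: $\frac{1}{196568} \approx 5.0873 \cdot 10^{-6}$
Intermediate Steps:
$S = 196568$ ($S = 41546 - -155022 = 41546 + 155022 = 196568$)
$\frac{1}{S} = \frac{1}{196568}$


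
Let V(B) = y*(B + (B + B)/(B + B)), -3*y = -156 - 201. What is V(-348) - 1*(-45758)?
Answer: 4465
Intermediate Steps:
y = 119 (y = -(-156 - 201)/3 = -⅓*(-357) = 119)
V(B) = 119 + 119*B (V(B) = 119*(B + (B + B)/(B + B)) = 119*(B + (2*B)/((2*B))) = 119*(B + (2*B)*(1/(2*B))) = 119*(B + 1) = 119*(1 + B) = 119 + 119*B)
V(-348) - 1*(-45758) = (119 + 119*(-348)) - 1*(-45758) = (119 - 41412) + 45758 = -41293 + 45758 = 4465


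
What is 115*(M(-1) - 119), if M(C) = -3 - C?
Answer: -13915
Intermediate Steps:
115*(M(-1) - 119) = 115*((-3 - 1*(-1)) - 119) = 115*((-3 + 1) - 119) = 115*(-2 - 119) = 115*(-121) = -13915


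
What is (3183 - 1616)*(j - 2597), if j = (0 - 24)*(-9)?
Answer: -3731027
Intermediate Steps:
j = 216 (j = -24*(-9) = 216)
(3183 - 1616)*(j - 2597) = (3183 - 1616)*(216 - 2597) = 1567*(-2381) = -3731027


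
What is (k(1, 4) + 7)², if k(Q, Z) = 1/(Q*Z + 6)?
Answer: 5041/100 ≈ 50.410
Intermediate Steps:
k(Q, Z) = 1/(6 + Q*Z)
(k(1, 4) + 7)² = (1/(6 + 1*4) + 7)² = (1/(6 + 4) + 7)² = (1/10 + 7)² = (⅒ + 7)² = (71/10)² = 5041/100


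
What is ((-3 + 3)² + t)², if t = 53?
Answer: 2809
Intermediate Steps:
((-3 + 3)² + t)² = ((-3 + 3)² + 53)² = (0² + 53)² = (0 + 53)² = 53² = 2809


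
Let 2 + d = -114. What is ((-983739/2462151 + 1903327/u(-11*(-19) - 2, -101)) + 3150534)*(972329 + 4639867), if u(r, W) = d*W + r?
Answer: 173028611881521900626184/9785408791 ≈ 1.7682e+13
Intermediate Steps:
d = -116 (d = -2 - 114 = -116)
u(r, W) = r - 116*W (u(r, W) = -116*W + r = r - 116*W)
((-983739/2462151 + 1903327/u(-11*(-19) - 2, -101)) + 3150534)*(972329 + 4639867) = ((-983739/2462151 + 1903327/((-11*(-19) - 2) - 116*(-101))) + 3150534)*(972329 + 4639867) = ((-983739*1/2462151 + 1903327/((209 - 2) + 11716)) + 3150534)*5612196 = ((-327913/820717 + 1903327/(207 + 11716)) + 3150534)*5612196 = ((-327913/820717 + 1903327/11923) + 3150534)*5612196 = (1558183118760/9785408791 + 3150534)*5612196 = (30830821283063154/9785408791)*5612196 = 173028611881521900626184/9785408791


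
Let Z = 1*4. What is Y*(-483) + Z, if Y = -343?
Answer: 165673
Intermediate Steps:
Z = 4
Y*(-483) + Z = -343*(-483) + 4 = 165669 + 4 = 165673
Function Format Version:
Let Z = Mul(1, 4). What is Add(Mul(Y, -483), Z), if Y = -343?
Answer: 165673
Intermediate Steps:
Z = 4
Add(Mul(Y, -483), Z) = Add(Mul(-343, -483), 4) = Add(165669, 4) = 165673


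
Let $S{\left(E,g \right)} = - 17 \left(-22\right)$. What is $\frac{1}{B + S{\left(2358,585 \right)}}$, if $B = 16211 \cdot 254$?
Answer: $\frac{1}{4117968} \approx 2.4284 \cdot 10^{-7}$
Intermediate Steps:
$S{\left(E,g \right)} = 374$ ($S{\left(E,g \right)} = \left(-1\right) \left(-374\right) = 374$)
$B = 4117594$
$\frac{1}{B + S{\left(2358,585 \right)}} = \frac{1}{4117594 + 374} = \frac{1}{4117968}$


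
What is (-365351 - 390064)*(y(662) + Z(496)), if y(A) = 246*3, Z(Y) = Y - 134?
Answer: -830956500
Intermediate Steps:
Z(Y) = -134 + Y
y(A) = 738
(-365351 - 390064)*(y(662) + Z(496)) = (-365351 - 390064)*(738 + (-134 + 496)) = -755415*(738 + 362) = -755415*1100 = -830956500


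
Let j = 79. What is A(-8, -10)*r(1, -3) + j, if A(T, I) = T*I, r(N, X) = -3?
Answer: -161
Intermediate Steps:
A(T, I) = I*T
A(-8, -10)*r(1, -3) + j = -10*(-8)*(-3) + 79 = 80*(-3) + 79 = -240 + 79 = -161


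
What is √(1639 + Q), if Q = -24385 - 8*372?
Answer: 3*I*√2858 ≈ 160.38*I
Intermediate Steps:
Q = -27361 (Q = -24385 - 2976 = -27361)
√(1639 + Q) = √(1639 - 27361) = √(-25722) = 3*I*√2858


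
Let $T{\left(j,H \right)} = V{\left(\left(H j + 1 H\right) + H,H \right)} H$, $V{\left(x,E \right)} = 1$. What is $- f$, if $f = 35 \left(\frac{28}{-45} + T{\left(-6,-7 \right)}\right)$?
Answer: $\frac{2401}{9} \approx 266.78$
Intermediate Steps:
$T{\left(j,H \right)} = H$ ($T{\left(j,H \right)} = 1 H = H$)
$f = - \frac{2401}{9}$ ($f = 35 \left(\frac{28}{-45} - 7\right) = 35 \left(28 \left(- \frac{1}{45}\right) - 7\right) = 35 \left(- \frac{28}{45} - 7\right) = 35 \left(- \frac{343}{45}\right) = - \frac{2401}{9} \approx -266.78$)
$- f = \left(-1\right) \left(- \frac{2401}{9}\right) = \frac{2401}{9}$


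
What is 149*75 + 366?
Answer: 11541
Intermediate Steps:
149*75 + 366 = 11175 + 366 = 11541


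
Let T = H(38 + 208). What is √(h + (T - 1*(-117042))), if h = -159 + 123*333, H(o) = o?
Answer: 2*√39522 ≈ 397.60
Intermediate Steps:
h = 40800 (h = -159 + 40959 = 40800)
T = 246 (T = 38 + 208 = 246)
√(h + (T - 1*(-117042))) = √(40800 + (246 - 1*(-117042))) = √(40800 + (246 + 117042)) = √(40800 + 117288) = √158088 = 2*√39522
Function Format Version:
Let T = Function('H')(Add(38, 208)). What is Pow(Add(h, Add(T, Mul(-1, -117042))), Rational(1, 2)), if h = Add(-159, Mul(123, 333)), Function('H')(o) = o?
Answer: Mul(2, Pow(39522, Rational(1, 2))) ≈ 397.60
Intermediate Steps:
h = 40800 (h = Add(-159, 40959) = 40800)
T = 246 (T = Add(38, 208) = 246)
Pow(Add(h, Add(T, Mul(-1, -117042))), Rational(1, 2)) = Pow(Add(40800, Add(246, Mul(-1, -117042))), Rational(1, 2)) = Pow(Add(40800, Add(246, 117042)), Rational(1, 2)) = Pow(Add(40800, 117288), Rational(1, 2)) = Pow(158088, Rational(1, 2)) = Mul(2, Pow(39522, Rational(1, 2)))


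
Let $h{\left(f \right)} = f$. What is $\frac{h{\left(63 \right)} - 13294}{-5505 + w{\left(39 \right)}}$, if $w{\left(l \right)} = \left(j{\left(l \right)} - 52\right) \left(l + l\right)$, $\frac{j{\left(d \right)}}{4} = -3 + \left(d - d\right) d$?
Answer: $\frac{13231}{10497} \approx 1.2605$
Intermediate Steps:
$j{\left(d \right)} = -12$ ($j{\left(d \right)} = 4 \left(-3 + \left(d - d\right) d\right) = 4 \left(-3 + 0 d\right) = 4 \left(-3 + 0\right) = 4 \left(-3\right) = -12$)
$w{\left(l \right)} = - 128 l$ ($w{\left(l \right)} = \left(-12 - 52\right) \left(l + l\right) = - 64 \cdot 2 l = - 128 l$)
$\frac{h{\left(63 \right)} - 13294}{-5505 + w{\left(39 \right)}} = \frac{63 - 13294}{-5505 - 4992} = - \frac{13231}{-5505 - 4992} = - \frac{13231}{-10497} = \left(-13231\right) \left(- \frac{1}{10497}\right) = \frac{13231}{10497}$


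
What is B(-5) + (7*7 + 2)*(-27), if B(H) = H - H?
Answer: -1377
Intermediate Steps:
B(H) = 0
B(-5) + (7*7 + 2)*(-27) = 0 + (7*7 + 2)*(-27) = 0 + (49 + 2)*(-27) = 0 + 51*(-27) = 0 - 1377 = -1377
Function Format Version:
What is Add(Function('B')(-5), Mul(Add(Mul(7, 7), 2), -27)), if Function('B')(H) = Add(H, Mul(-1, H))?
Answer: -1377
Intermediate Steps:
Function('B')(H) = 0
Add(Function('B')(-5), Mul(Add(Mul(7, 7), 2), -27)) = Add(0, Mul(Add(Mul(7, 7), 2), -27)) = Add(0, Mul(Add(49, 2), -27)) = Add(0, Mul(51, -27)) = Add(0, -1377) = -1377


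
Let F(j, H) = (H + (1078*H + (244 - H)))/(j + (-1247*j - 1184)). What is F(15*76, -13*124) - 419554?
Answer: -149111574551/355406 ≈ -4.1955e+5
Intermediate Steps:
F(j, H) = (244 + 1078*H)/(-1184 - 1246*j) (F(j, H) = (H + (244 + 1077*H))/(j + (-1184 - 1247*j)) = (244 + 1078*H)/(-1184 - 1246*j))
F(15*76, -13*124) - 419554 = (-122 - (-7007)*124)/(592 + 623*(15*76)) - 419554 = (-122 - 539*(-1612))/(592 + 623*1140) - 419554 = (-122 + 868868)/(592 + 710220) - 419554 = 868746/710812 - 419554 = (1/710812)*868746 - 419554 = 434373/355406 - 419554 = -149111574551/355406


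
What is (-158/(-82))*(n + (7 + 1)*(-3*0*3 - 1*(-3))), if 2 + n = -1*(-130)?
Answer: 12008/41 ≈ 292.88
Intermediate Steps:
n = 128 (n = -2 - 1*(-130) = -2 + 130 = 128)
(-158/(-82))*(n + (7 + 1)*(-3*0*3 - 1*(-3))) = (-158/(-82))*(128 + (7 + 1)*(-3*0*3 - 1*(-3))) = (-158*(-1/82))*(128 + 8*(0*3 + 3)) = 79*(128 + 8*(0 + 3))/41 = 79*(128 + 8*3)/41 = 79*(128 + 24)/41 = (79/41)*152 = 12008/41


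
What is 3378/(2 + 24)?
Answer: 1689/13 ≈ 129.92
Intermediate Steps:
3378/(2 + 24) = 3378/26 = 3378*(1/26) = 1689/13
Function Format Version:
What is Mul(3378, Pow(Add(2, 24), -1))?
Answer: Rational(1689, 13) ≈ 129.92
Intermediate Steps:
Mul(3378, Pow(Add(2, 24), -1)) = Mul(3378, Pow(26, -1)) = Mul(3378, Rational(1, 26)) = Rational(1689, 13)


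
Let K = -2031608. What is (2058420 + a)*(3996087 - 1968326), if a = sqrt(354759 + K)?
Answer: 4173983797620 + 2027761*I*sqrt(1676849) ≈ 4.174e+12 + 2.6258e+9*I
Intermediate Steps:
a = I*sqrt(1676849) (a = sqrt(354759 - 2031608) = sqrt(-1676849) = I*sqrt(1676849) ≈ 1294.9*I)
(2058420 + a)*(3996087 - 1968326) = (2058420 + I*sqrt(1676849))*(3996087 - 1968326) = (2058420 + I*sqrt(1676849))*2027761 = 4173983797620 + 2027761*I*sqrt(1676849)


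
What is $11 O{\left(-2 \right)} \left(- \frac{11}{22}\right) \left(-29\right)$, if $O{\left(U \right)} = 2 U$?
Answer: $-638$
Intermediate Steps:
$11 O{\left(-2 \right)} \left(- \frac{11}{22}\right) \left(-29\right) = 11 \cdot 2 \left(-2\right) \left(- \frac{11}{22}\right) \left(-29\right) = 11 \left(-4\right) \left(\left(-11\right) \frac{1}{22}\right) \left(-29\right) = \left(-44\right) \left(- \frac{1}{2}\right) \left(-29\right) = 22 \left(-29\right) = -638$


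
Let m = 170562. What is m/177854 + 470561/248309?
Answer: 63021617876/22081374443 ≈ 2.8541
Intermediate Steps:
m/177854 + 470561/248309 = 170562/177854 + 470561/248309 = 170562*(1/177854) + 470561*(1/248309) = 85281/88927 + 470561/248309 = 63021617876/22081374443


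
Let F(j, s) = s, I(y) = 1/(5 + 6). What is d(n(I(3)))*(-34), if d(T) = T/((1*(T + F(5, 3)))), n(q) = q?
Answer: -1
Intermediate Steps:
I(y) = 1/11
d(T) = T/(3 + T) (d(T) = T/((1*(T + 3))) = T/((1*(3 + T))) = T/(3 + T))
d(n(I(3)))*(-34) = (1/(11*(3 + 1/11)))*(-34) = (1/(11*(34/11)))*(-34) = ((1/11)*(11/34))*(-34) = (1/34)*(-34) = -1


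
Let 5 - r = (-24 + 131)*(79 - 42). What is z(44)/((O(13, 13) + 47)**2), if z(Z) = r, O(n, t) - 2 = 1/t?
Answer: -334113/203522 ≈ -1.6417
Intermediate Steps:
O(n, t) = 2 + 1/t
r = -3954 (r = 5 - (-24 + 131)*(79 - 42) = 5 - 107*37 = 5 - 1*3959 = 5 - 3959 = -3954)
z(Z) = -3954
z(44)/((O(13, 13) + 47)**2) = -3954/((2 + 1/13) + 47)**2 = -3954/(27/13 + 47)**2 = -3954/((638/13)**2) = -3954/407044/169 = -3954*169/407044 = -334113/203522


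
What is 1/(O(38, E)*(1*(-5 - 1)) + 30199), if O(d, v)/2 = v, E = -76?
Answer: 1/31111 ≈ 3.2143e-5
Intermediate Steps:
O(d, v) = 2*v
1/(O(38, E)*(1*(-5 - 1)) + 30199) = 1/((2*(-76))*(1*(-5 - 1)) + 30199) = 1/(-152*(-6) + 30199) = 1/(912 + 30199) = 1/31111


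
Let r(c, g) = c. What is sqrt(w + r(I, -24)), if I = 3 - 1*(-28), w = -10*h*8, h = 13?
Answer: I*sqrt(1009) ≈ 31.765*I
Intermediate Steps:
w = -1040 (w = -10*13*8 = -130*8 = -1040)
I = 31 (I = 3 + 28 = 31)
sqrt(w + r(I, -24)) = sqrt(-1040 + 31) = sqrt(-1009) = I*sqrt(1009)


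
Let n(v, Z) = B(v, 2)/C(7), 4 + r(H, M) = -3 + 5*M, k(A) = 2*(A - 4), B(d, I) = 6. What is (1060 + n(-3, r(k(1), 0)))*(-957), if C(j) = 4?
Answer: -2031711/2 ≈ -1.0159e+6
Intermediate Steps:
k(A) = -8 + 2*A (k(A) = 2*(-4 + A) = -8 + 2*A)
r(H, M) = -7 + 5*M (r(H, M) = -4 + (-3 + 5*M) = -7 + 5*M)
n(v, Z) = 3/2 (n(v, Z) = 6/4 = 6*(¼) = 3/2)
(1060 + n(-3, r(k(1), 0)))*(-957) = (1060 + 3/2)*(-957) = (2123/2)*(-957) = -2031711/2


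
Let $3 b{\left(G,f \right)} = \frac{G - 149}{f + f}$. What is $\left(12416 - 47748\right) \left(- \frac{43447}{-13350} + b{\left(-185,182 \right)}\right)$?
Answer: $- \frac{21093804644}{202475} \approx -1.0418 \cdot 10^{5}$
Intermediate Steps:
$b{\left(G,f \right)} = \frac{-149 + G}{6 f}$ ($b{\left(G,f \right)} = \frac{\left(G - 149\right) \frac{1}{f + f}}{3} = \frac{\left(-149 + G\right) \frac{1}{2 f}}{3} = \frac{\frac{1}{2} \frac{1}{f} \left(-149 + G\right)}{3} = \frac{-149 + G}{6 f}$)
$\left(12416 - 47748\right) \left(- \frac{43447}{-13350} + b{\left(-185,182 \right)}\right) = \left(12416 - 47748\right) \left(- \frac{43447}{-13350} + \frac{-149 - 185}{6 \cdot 182}\right) = - 35332 \left(\left(-43447\right) \left(- \frac{1}{13350}\right) + \frac{1}{6} \cdot \frac{1}{182} \left(-334\right)\right) = - 35332 \left(\frac{43447}{13350} - \frac{167}{546}\right) = \left(-35332\right) \frac{597017}{202475} = - \frac{21093804644}{202475}$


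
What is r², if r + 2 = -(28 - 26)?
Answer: 16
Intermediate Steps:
r = -4 (r = -2 - (28 - 26) = -2 - 1*2 = -2 - 2 = -4)
r² = (-4)² = 16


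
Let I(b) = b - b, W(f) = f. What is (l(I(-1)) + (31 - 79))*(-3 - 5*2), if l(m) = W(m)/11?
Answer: 624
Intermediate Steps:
I(b) = 0
l(m) = m/11
(l(I(-1)) + (31 - 79))*(-3 - 5*2) = ((1/11)*0 + (31 - 79))*(-3 - 5*2) = (0 - 48)*(-3 - 10) = -48*(-13) = 624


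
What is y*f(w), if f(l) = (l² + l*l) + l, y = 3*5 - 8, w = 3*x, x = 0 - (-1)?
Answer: 147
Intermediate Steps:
x = 1 (x = 0 - 1*(-1) = 0 + 1 = 1)
w = 3 (w = 3*1 = 3)
y = 7 (y = 15 - 8 = 7)
f(l) = l + 2*l² (f(l) = (l² + l²) + l = 2*l² + l = l + 2*l²)
y*f(w) = 7*(3*(1 + 2*3)) = 7*(3*(1 + 6)) = 7*(3*7) = 7*21 = 147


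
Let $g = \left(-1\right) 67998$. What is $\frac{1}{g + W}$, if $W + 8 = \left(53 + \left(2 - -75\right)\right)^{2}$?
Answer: $- \frac{1}{51106} \approx -1.9567 \cdot 10^{-5}$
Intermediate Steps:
$W = 16892$ ($W = -8 + \left(53 + \left(2 - -75\right)\right)^{2} = -8 + \left(53 + \left(2 + 75\right)\right)^{2} = -8 + \left(53 + 77\right)^{2} = -8 + 130^{2} = -8 + 16900 = 16892$)
$g = -67998$
$\frac{1}{g + W} = \frac{1}{-67998 + 16892} = \frac{1}{-51106} = - \frac{1}{51106}$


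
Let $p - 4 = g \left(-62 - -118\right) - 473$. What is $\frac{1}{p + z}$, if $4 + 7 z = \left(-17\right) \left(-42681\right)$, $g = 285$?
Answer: $\frac{7}{834010} \approx 8.3932 \cdot 10^{-6}$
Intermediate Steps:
$z = \frac{725573}{7}$ ($z = - \frac{4}{7} + \frac{\left(-17\right) \left(-42681\right)}{7} = - \frac{4}{7} + \frac{1}{7} \cdot 725577 = - \frac{4}{7} + \frac{725577}{7} = \frac{725573}{7} \approx 1.0365 \cdot 10^{5}$)
$p = 15491$ ($p = 4 - \left(473 - 285 \left(-62 - -118\right)\right) = 4 - \left(473 - 285 \left(-62 + 118\right)\right) = 4 + \left(285 \cdot 56 - 473\right) = 4 + \left(15960 - 473\right) = 4 + 15487 = 15491$)
$\frac{1}{p + z} = \frac{1}{15491 + \frac{725573}{7}} = \frac{1}{\frac{834010}{7}} = \frac{7}{834010}$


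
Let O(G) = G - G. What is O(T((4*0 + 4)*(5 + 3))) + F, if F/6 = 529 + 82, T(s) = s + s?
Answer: 3666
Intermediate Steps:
T(s) = 2*s
O(G) = 0
F = 3666 (F = 6*(529 + 82) = 6*611 = 3666)
O(T((4*0 + 4)*(5 + 3))) + F = 0 + 3666 = 3666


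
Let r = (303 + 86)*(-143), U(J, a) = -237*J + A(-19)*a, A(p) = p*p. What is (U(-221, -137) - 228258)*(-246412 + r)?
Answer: 68060864182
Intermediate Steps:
A(p) = p²
U(J, a) = -237*J + 361*a (U(J, a) = -237*J + (-19)²*a = -237*J + 361*a)
r = -55627 (r = 389*(-143) = -55627)
(U(-221, -137) - 228258)*(-246412 + r) = ((-237*(-221) + 361*(-137)) - 228258)*(-246412 - 55627) = ((52377 - 49457) - 228258)*(-302039) = (2920 - 228258)*(-302039) = -225338*(-302039) = 68060864182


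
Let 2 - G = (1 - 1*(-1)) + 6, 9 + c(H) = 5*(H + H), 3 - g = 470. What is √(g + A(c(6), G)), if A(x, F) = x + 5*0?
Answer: 4*I*√26 ≈ 20.396*I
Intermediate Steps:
g = -467 (g = 3 - 1*470 = 3 - 470 = -467)
c(H) = -9 + 10*H (c(H) = -9 + 5*(H + H) = -9 + 5*(2*H) = -9 + 10*H)
G = -6 (G = 2 - ((1 - 1*(-1)) + 6) = 2 - ((1 + 1) + 6) = 2 - (2 + 6) = 2 - 1*8 = 2 - 8 = -6)
A(x, F) = x (A(x, F) = x + 0 = x)
√(g + A(c(6), G)) = √(-467 + (-9 + 10*6)) = √(-467 + (-9 + 60)) = √(-467 + 51) = √(-416) = 4*I*√26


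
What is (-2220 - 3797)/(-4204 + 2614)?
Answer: 6017/1590 ≈ 3.7843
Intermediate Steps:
(-2220 - 3797)/(-4204 + 2614) = -6017/(-1590) = -6017*(-1/1590) = 6017/1590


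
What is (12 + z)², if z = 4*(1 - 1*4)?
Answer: 0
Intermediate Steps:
z = -12 (z = 4*(1 - 4) = 4*(-3) = -12)
(12 + z)² = (12 - 12)² = 0² = 0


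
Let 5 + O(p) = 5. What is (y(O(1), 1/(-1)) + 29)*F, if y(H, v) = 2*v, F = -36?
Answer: -972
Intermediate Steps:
O(p) = 0 (O(p) = -5 + 5 = 0)
(y(O(1), 1/(-1)) + 29)*F = (2/(-1) + 29)*(-36) = (2*(-1) + 29)*(-36) = (-2 + 29)*(-36) = 27*(-36) = -972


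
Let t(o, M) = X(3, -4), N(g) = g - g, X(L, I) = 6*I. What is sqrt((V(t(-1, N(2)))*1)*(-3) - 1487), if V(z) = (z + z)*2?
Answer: I*sqrt(1199) ≈ 34.627*I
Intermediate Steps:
N(g) = 0
t(o, M) = -24 (t(o, M) = 6*(-4) = -24)
V(z) = 4*z (V(z) = (2*z)*2 = 4*z)
sqrt((V(t(-1, N(2)))*1)*(-3) - 1487) = sqrt(((4*(-24))*1)*(-3) - 1487) = sqrt(-96*1*(-3) - 1487) = sqrt(-96*(-3) - 1487) = sqrt(288 - 1487) = sqrt(-1199) = I*sqrt(1199)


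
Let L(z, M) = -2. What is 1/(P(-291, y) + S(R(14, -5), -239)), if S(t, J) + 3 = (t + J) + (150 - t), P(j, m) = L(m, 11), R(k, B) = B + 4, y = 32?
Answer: -1/94 ≈ -0.010638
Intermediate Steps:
R(k, B) = 4 + B
P(j, m) = -2
S(t, J) = 147 + J (S(t, J) = -3 + ((t + J) + (150 - t)) = -3 + ((J + t) + (150 - t)) = -3 + (150 + J) = 147 + J)
1/(P(-291, y) + S(R(14, -5), -239)) = 1/(-2 + (147 - 239)) = 1/(-2 - 92) = 1/(-94) = -1/94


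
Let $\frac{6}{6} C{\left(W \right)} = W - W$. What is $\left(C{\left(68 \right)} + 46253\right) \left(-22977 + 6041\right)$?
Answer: $-783340808$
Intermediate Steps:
$C{\left(W \right)} = 0$ ($C{\left(W \right)} = W - W = 0$)
$\left(C{\left(68 \right)} + 46253\right) \left(-22977 + 6041\right) = \left(0 + 46253\right) \left(-22977 + 6041\right) = 46253 \left(-16936\right) = -783340808$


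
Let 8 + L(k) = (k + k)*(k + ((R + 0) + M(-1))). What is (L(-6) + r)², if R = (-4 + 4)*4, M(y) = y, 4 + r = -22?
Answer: 2500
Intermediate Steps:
r = -26 (r = -4 - 22 = -26)
R = 0 (R = 0*4 = 0)
L(k) = -8 + 2*k*(-1 + k) (L(k) = -8 + (k + k)*(k + ((0 + 0) - 1)) = -8 + (2*k)*(k + (0 - 1)) = -8 + (2*k)*(k - 1) = -8 + (2*k)*(-1 + k) = -8 + 2*k*(-1 + k))
(L(-6) + r)² = ((-8 - 2*(-6) + 2*(-6)²) - 26)² = ((-8 + 12 + 2*36) - 26)² = ((-8 + 12 + 72) - 26)² = (76 - 26)² = 50² = 2500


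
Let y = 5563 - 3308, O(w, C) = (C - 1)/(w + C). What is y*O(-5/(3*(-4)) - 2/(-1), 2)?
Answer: 27060/53 ≈ 510.57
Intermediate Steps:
O(w, C) = (-1 + C)/(C + w)
y = 2255
y*O(-5/(3*(-4)) - 2/(-1), 2) = 2255*((-1 + 2)/(2 + (-5/(3*(-4)) - 2/(-1)))) = 2255*(1/(2 + (-5/(-12) - 2*(-1)))) = 2255*(1/(2 + (-5*(-1/12) + 2))) = 2255*(1/(2 + (5/12 + 2))) = 2255*(1/(2 + 29/12)) = 2255*(1/(53/12)) = 2255*((12/53)*1) = 2255*(12/53) = 27060/53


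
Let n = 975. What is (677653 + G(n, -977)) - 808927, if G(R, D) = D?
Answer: -132251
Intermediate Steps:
(677653 + G(n, -977)) - 808927 = (677653 - 977) - 808927 = 676676 - 808927 = -132251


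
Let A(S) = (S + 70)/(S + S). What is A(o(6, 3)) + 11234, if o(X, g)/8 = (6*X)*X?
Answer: 19413251/1728 ≈ 11235.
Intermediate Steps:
o(X, g) = 48*X**2 (o(X, g) = 8*((6*X)*X) = 8*(6*X**2) = 48*X**2)
A(S) = (70 + S)/(2*S) (A(S) = (70 + S)/((2*S)) = (70 + S)*(1/(2*S)) = (70 + S)/(2*S))
A(o(6, 3)) + 11234 = (70 + 48*6**2)/(2*((48*6**2))) + 11234 = (70 + 48*36)/(2*((48*36))) + 11234 = (1/2)*(70 + 1728)/1728 + 11234 = (1/2)*(1/1728)*1798 + 11234 = 899/1728 + 11234 = 19413251/1728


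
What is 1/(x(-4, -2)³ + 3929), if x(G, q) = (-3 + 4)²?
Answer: 1/3930 ≈ 0.00025445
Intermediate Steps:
x(G, q) = 1 (x(G, q) = 1² = 1)
1/(x(-4, -2)³ + 3929) = 1/(1³ + 3929) = 1/(1 + 3929) = 1/3930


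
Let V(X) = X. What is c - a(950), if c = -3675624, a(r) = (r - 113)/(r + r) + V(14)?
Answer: -6983713037/1900 ≈ -3.6756e+6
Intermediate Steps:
a(r) = 14 + (-113 + r)/(2*r) (a(r) = (r - 113)/(r + r) + 14 = (-113 + r)/((2*r)) + 14 = (-113 + r)*(1/(2*r)) + 14 = (-113 + r)/(2*r) + 14 = 14 + (-113 + r)/(2*r))
c - a(950) = -3675624 - (-113 + 29*950)/(2*950) = -3675624 - (-113 + 27550)/(2*950) = -3675624 - 27437/(2*950) = -3675624 - 1*27437/1900 = -3675624 - 27437/1900 = -6983713037/1900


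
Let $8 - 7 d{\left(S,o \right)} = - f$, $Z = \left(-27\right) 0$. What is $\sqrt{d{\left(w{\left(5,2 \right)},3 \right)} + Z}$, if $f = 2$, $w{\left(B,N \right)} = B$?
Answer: $\frac{\sqrt{70}}{7} \approx 1.1952$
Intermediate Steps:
$Z = 0$
$d{\left(S,o \right)} = \frac{10}{7}$ ($d{\left(S,o \right)} = \frac{8}{7} - \frac{\left(-1\right) 2}{7} = \frac{8}{7} - - \frac{2}{7} = \frac{8}{7} + \frac{2}{7} = \frac{10}{7}$)
$\sqrt{d{\left(w{\left(5,2 \right)},3 \right)} + Z} = \sqrt{\frac{10}{7} + 0} = \sqrt{\frac{10}{7}} = \frac{\sqrt{70}}{7}$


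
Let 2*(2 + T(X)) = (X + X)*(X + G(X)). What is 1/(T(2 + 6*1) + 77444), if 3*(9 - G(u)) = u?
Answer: 3/232670 ≈ 1.2894e-5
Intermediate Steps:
G(u) = 9 - u/3
T(X) = -2 + X*(9 + 2*X/3) (T(X) = -2 + ((X + X)*(X + (9 - X/3)))/2 = -2 + ((2*X)*(9 + 2*X/3))/2 = -2 + (2*X*(9 + 2*X/3))/2 = -2 + X*(9 + 2*X/3))
1/(T(2 + 6*1) + 77444) = 1/((-2 + 9*(2 + 6*1) + 2*(2 + 6*1)²/3) + 77444) = 1/((-2 + 9*(2 + 6) + 2*(2 + 6)²/3) + 77444) = 1/((-2 + 9*8 + (⅔)*8²) + 77444) = 1/((-2 + 72 + (⅔)*64) + 77444) = 1/((-2 + 72 + 128/3) + 77444) = 1/(338/3 + 77444) = 1/(232670/3) = 3/232670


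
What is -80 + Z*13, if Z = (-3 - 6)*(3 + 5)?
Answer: -1016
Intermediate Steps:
Z = -72 (Z = -9*8 = -72)
-80 + Z*13 = -80 - 72*13 = -80 - 936 = -1016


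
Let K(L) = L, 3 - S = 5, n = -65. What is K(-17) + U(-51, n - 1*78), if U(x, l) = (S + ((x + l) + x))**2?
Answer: 60992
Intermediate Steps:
S = -2 (S = 3 - 1*5 = 3 - 5 = -2)
U(x, l) = (-2 + l + 2*x)**2 (U(x, l) = (-2 + ((x + l) + x))**2 = (-2 + ((l + x) + x))**2 = (-2 + (l + 2*x))**2 = (-2 + l + 2*x)**2)
K(-17) + U(-51, n - 1*78) = -17 + (-2 + (-65 - 1*78) + 2*(-51))**2 = -17 + (-2 + (-65 - 78) - 102)**2 = -17 + (-2 - 143 - 102)**2 = -17 + (-247)**2 = -17 + 61009 = 60992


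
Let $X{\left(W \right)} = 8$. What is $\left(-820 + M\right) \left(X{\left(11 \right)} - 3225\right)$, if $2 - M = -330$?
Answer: $1569896$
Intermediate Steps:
$M = 332$ ($M = 2 - -330 = 2 + 330 = 332$)
$\left(-820 + M\right) \left(X{\left(11 \right)} - 3225\right) = \left(-820 + 332\right) \left(8 - 3225\right) = \left(-488\right) \left(-3217\right) = 1569896$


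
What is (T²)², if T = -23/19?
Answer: 279841/130321 ≈ 2.1473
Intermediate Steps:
T = -23/19 (T = -23*1/19 = -23/19 ≈ -1.2105)
(T²)² = ((-23/19)²)² = (529/361)² = 279841/130321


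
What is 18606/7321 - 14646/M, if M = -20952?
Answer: 82842713/25564932 ≈ 3.2405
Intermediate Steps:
18606/7321 - 14646/M = 18606/7321 - 14646/(-20952) = 18606*(1/7321) - 14646*(-1/20952) = 18606/7321 + 2441/3492 = 82842713/25564932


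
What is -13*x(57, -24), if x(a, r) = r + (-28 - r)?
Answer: 364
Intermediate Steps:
x(a, r) = -28
-13*x(57, -24) = -13*(-28) = 364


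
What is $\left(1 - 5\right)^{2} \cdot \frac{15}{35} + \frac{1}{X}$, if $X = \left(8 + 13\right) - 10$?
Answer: $\frac{535}{77} \approx 6.9481$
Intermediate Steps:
$X = 11$ ($X = 21 - 10 = 11$)
$\left(1 - 5\right)^{2} \cdot \frac{15}{35} + \frac{1}{X} = \left(1 - 5\right)^{2} \cdot \frac{15}{35} + \frac{1}{11} = \left(-4\right)^{2} \cdot 15 \cdot \frac{1}{35} + \frac{1}{11} = 16 \cdot \frac{3}{7} + \frac{1}{11} = \frac{48}{7} + \frac{1}{11} = \frac{535}{77}$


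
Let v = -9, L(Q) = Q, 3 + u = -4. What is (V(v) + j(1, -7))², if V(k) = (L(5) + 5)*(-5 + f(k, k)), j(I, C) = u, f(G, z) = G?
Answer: 21609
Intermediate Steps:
u = -7 (u = -3 - 4 = -7)
j(I, C) = -7
V(k) = -50 + 10*k (V(k) = (5 + 5)*(-5 + k) = 10*(-5 + k) = -50 + 10*k)
(V(v) + j(1, -7))² = ((-50 + 10*(-9)) - 7)² = ((-50 - 90) - 7)² = (-140 - 7)² = (-147)² = 21609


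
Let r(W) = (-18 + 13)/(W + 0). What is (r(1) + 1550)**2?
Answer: 2387025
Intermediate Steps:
r(W) = -5/W
(r(1) + 1550)**2 = (-5/1 + 1550)**2 = (-5*1 + 1550)**2 = (-5 + 1550)**2 = 1545**2 = 2387025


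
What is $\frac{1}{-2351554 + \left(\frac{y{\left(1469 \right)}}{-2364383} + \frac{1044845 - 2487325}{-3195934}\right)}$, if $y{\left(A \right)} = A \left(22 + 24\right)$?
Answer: $- \frac{539743715623}{1269236265261474876} \approx -4.2525 \cdot 10^{-7}$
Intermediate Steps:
$y{\left(A \right)} = 46 A$ ($y{\left(A \right)} = A 46 = 46 A$)
$\frac{1}{-2351554 + \left(\frac{y{\left(1469 \right)}}{-2364383} + \frac{1044845 - 2487325}{-3195934}\right)} = \frac{1}{-2351554 + \left(\frac{46 \cdot 1469}{-2364383} + \frac{1044845 - 2487325}{-3195934}\right)} = \frac{1}{-2351554 + \left(67574 \left(- \frac{1}{2364383}\right) - - \frac{721240}{1597967}\right)} = \frac{1}{-2351554 + \left(- \frac{67574}{2364383} + \frac{721240}{1597967}\right)} = \frac{1}{-2351554 + \frac{228186653266}{539743715623}} = \frac{1}{- \frac{1269236265261474876}{539743715623}} = - \frac{539743715623}{1269236265261474876}$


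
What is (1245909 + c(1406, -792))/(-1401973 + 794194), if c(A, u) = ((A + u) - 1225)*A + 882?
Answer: -387725/607779 ≈ -0.63794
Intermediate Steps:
c(A, u) = 882 + A*(-1225 + A + u) (c(A, u) = (-1225 + A + u)*A + 882 = A*(-1225 + A + u) + 882 = 882 + A*(-1225 + A + u))
(1245909 + c(1406, -792))/(-1401973 + 794194) = (1245909 + (882 + 1406**2 - 1225*1406 + 1406*(-792)))/(-1401973 + 794194) = (1245909 + (882 + 1976836 - 1722350 - 1113552))/(-607779) = (1245909 - 858184)*(-1/607779) = 387725*(-1/607779) = -387725/607779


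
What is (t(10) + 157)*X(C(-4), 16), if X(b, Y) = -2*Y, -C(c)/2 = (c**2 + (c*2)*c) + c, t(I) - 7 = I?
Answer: -5568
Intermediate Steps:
t(I) = 7 + I
C(c) = -6*c**2 - 2*c (C(c) = -2*((c**2 + (c*2)*c) + c) = -2*((c**2 + (2*c)*c) + c) = -2*((c**2 + 2*c**2) + c) = -2*(3*c**2 + c) = -2*(c + 3*c**2) = -6*c**2 - 2*c)
(t(10) + 157)*X(C(-4), 16) = ((7 + 10) + 157)*(-2*16) = (17 + 157)*(-32) = 174*(-32) = -5568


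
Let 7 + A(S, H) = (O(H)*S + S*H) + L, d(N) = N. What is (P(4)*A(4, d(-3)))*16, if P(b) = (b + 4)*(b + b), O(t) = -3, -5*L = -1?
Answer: -157696/5 ≈ -31539.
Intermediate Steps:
L = ⅕ (L = -⅕*(-1) = ⅕ ≈ 0.20000)
A(S, H) = -34/5 - 3*S + H*S (A(S, H) = -7 + ((-3*S + S*H) + ⅕) = -7 + ((-3*S + H*S) + ⅕) = -7 + (⅕ - 3*S + H*S) = -34/5 - 3*S + H*S)
P(b) = 2*b*(4 + b) (P(b) = (4 + b)*(2*b) = 2*b*(4 + b))
(P(4)*A(4, d(-3)))*16 = ((2*4*(4 + 4))*(-34/5 - 3*4 - 3*4))*16 = ((2*4*8)*(-34/5 - 12 - 12))*16 = (64*(-154/5))*16 = -9856/5*16 = -157696/5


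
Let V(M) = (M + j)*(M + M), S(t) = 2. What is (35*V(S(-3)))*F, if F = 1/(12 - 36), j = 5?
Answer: -245/6 ≈ -40.833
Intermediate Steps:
F = -1/24 (F = 1/(-24) = -1/24 ≈ -0.041667)
V(M) = 2*M*(5 + M) (V(M) = (M + 5)*(M + M) = (5 + M)*(2*M) = 2*M*(5 + M))
(35*V(S(-3)))*F = (35*(2*2*(5 + 2)))*(-1/24) = (35*(2*2*7))*(-1/24) = (35*28)*(-1/24) = 980*(-1/24) = -245/6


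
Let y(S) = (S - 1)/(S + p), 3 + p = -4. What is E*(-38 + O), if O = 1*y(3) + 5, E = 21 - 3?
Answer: -603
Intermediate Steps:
p = -7 (p = -3 - 4 = -7)
E = 18
y(S) = (-1 + S)/(-7 + S) (y(S) = (S - 1)/(S - 7) = (-1 + S)/(-7 + S))
O = 9/2 (O = 1*((-1 + 3)/(-7 + 3)) + 5 = 1*(2/(-4)) + 5 = 1*(-1/4*2) + 5 = 1*(-1/2) + 5 = -1/2 + 5 = 9/2 ≈ 4.5000)
E*(-38 + O) = 18*(-38 + 9/2) = 18*(-67/2) = -603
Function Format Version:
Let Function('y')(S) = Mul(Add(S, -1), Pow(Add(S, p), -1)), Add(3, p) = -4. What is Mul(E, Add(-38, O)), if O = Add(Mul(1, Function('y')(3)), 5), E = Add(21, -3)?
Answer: -603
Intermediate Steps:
p = -7 (p = Add(-3, -4) = -7)
E = 18
Function('y')(S) = Mul(Pow(Add(-7, S), -1), Add(-1, S)) (Function('y')(S) = Mul(Add(S, -1), Pow(Add(S, -7), -1)) = Mul(Add(-1, S), Pow(Add(-7, S), -1)) = Mul(Pow(Add(-7, S), -1), Add(-1, S)))
O = Rational(9, 2) (O = Add(Mul(1, Mul(Pow(Add(-7, 3), -1), Add(-1, 3))), 5) = Add(Mul(1, Mul(Pow(-4, -1), 2)), 5) = Add(Mul(1, Mul(Rational(-1, 4), 2)), 5) = Add(Mul(1, Rational(-1, 2)), 5) = Add(Rational(-1, 2), 5) = Rational(9, 2) ≈ 4.5000)
Mul(E, Add(-38, O)) = Mul(18, Add(-38, Rational(9, 2))) = Mul(18, Rational(-67, 2)) = -603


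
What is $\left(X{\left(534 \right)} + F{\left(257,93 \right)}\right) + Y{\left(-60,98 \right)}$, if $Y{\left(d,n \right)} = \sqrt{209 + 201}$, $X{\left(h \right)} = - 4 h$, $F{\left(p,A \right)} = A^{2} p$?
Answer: $2220657 + \sqrt{410} \approx 2.2207 \cdot 10^{6}$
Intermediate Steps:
$F{\left(p,A \right)} = p A^{2}$
$Y{\left(d,n \right)} = \sqrt{410}$
$\left(X{\left(534 \right)} + F{\left(257,93 \right)}\right) + Y{\left(-60,98 \right)} = \left(\left(-4\right) 534 + 257 \cdot 93^{2}\right) + \sqrt{410} = \left(-2136 + 257 \cdot 8649\right) + \sqrt{410} = \left(-2136 + 2222793\right) + \sqrt{410} = 2220657 + \sqrt{410}$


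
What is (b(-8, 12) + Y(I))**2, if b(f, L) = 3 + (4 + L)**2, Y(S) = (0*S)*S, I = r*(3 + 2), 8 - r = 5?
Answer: 67081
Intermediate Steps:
r = 3 (r = 8 - 1*5 = 8 - 5 = 3)
I = 15 (I = 3*(3 + 2) = 3*5 = 15)
Y(S) = 0 (Y(S) = 0*S = 0)
(b(-8, 12) + Y(I))**2 = ((3 + (4 + 12)**2) + 0)**2 = ((3 + 16**2) + 0)**2 = ((3 + 256) + 0)**2 = (259 + 0)**2 = 259**2 = 67081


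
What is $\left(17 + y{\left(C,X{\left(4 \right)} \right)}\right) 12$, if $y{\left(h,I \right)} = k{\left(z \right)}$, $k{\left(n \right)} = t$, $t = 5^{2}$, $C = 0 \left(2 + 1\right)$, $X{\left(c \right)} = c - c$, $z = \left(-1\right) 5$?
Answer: $504$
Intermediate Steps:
$z = -5$
$X{\left(c \right)} = 0$
$C = 0$ ($C = 0 \cdot 3 = 0$)
$t = 25$
$k{\left(n \right)} = 25$
$y{\left(h,I \right)} = 25$
$\left(17 + y{\left(C,X{\left(4 \right)} \right)}\right) 12 = \left(17 + 25\right) 12 = 42 \cdot 12 = 504$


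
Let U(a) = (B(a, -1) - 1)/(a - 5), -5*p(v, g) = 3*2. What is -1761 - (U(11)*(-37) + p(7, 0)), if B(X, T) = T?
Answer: -26582/15 ≈ -1772.1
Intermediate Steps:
p(v, g) = -6/5 (p(v, g) = -3*2/5 = -⅕*6 = -6/5)
U(a) = -2/(-5 + a) (U(a) = (-1 - 1)/(a - 5) = -2/(-5 + a))
-1761 - (U(11)*(-37) + p(7, 0)) = -1761 - (-2/(-5 + 11)*(-37) - 6/5) = -1761 - (-2/6*(-37) - 6/5) = -1761 - (-2*⅙*(-37) - 6/5) = -1761 - (-⅓*(-37) - 6/5) = -1761 - (37/3 - 6/5) = -1761 - 1*167/15 = -1761 - 167/15 = -26582/15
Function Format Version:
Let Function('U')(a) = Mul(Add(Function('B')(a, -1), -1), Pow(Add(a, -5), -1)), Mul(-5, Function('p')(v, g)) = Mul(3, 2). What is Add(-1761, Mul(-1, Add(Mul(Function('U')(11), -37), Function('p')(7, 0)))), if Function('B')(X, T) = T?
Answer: Rational(-26582, 15) ≈ -1772.1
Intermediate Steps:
Function('p')(v, g) = Rational(-6, 5) (Function('p')(v, g) = Mul(Rational(-1, 5), Mul(3, 2)) = Mul(Rational(-1, 5), 6) = Rational(-6, 5))
Function('U')(a) = Mul(-2, Pow(Add(-5, a), -1)) (Function('U')(a) = Mul(Add(-1, -1), Pow(Add(a, -5), -1)) = Mul(-2, Pow(Add(-5, a), -1)))
Add(-1761, Mul(-1, Add(Mul(Function('U')(11), -37), Function('p')(7, 0)))) = Add(-1761, Mul(-1, Add(Mul(Mul(-2, Pow(Add(-5, 11), -1)), -37), Rational(-6, 5)))) = Add(-1761, Mul(-1, Add(Mul(Mul(-2, Pow(6, -1)), -37), Rational(-6, 5)))) = Add(-1761, Mul(-1, Add(Mul(Mul(-2, Rational(1, 6)), -37), Rational(-6, 5)))) = Add(-1761, Mul(-1, Add(Mul(Rational(-1, 3), -37), Rational(-6, 5)))) = Add(-1761, Mul(-1, Add(Rational(37, 3), Rational(-6, 5)))) = Add(-1761, Mul(-1, Rational(167, 15))) = Add(-1761, Rational(-167, 15)) = Rational(-26582, 15)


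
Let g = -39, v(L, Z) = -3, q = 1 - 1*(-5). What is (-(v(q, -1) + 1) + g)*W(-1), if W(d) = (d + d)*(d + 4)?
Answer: 222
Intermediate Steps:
q = 6 (q = 1 + 5 = 6)
W(d) = 2*d*(4 + d) (W(d) = (2*d)*(4 + d) = 2*d*(4 + d))
(-(v(q, -1) + 1) + g)*W(-1) = (-(-3 + 1) - 39)*(2*(-1)*(4 - 1)) = (-1*(-2) - 39)*(2*(-1)*3) = (2 - 39)*(-6) = -37*(-6) = 222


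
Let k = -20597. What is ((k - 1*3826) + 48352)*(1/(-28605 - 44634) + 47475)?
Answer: 83201648047796/73239 ≈ 1.1360e+9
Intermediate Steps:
((k - 1*3826) + 48352)*(1/(-28605 - 44634) + 47475) = ((-20597 - 1*3826) + 48352)*(1/(-28605 - 44634) + 47475) = ((-20597 - 3826) + 48352)*(1/(-73239) + 47475) = (-24423 + 48352)*(-1/73239 + 47475) = 23929*(3477021524/73239) = 83201648047796/73239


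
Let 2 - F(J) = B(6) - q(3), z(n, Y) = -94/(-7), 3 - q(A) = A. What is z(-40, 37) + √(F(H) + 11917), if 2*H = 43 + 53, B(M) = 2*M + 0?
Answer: 94/7 + 63*√3 ≈ 122.55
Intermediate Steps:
B(M) = 2*M
q(A) = 3 - A
z(n, Y) = 94/7 (z(n, Y) = -94*(-⅐) = 94/7)
H = 48 (H = (43 + 53)/2 = (½)*96 = 48)
F(J) = -10 (F(J) = 2 - (2*6 - (3 - 1*3)) = 2 - (12 - (3 - 3)) = 2 - (12 - 1*0) = 2 - (12 + 0) = 2 - 1*12 = 2 - 12 = -10)
z(-40, 37) + √(F(H) + 11917) = 94/7 + √(-10 + 11917) = 94/7 + √11907 = 94/7 + 63*√3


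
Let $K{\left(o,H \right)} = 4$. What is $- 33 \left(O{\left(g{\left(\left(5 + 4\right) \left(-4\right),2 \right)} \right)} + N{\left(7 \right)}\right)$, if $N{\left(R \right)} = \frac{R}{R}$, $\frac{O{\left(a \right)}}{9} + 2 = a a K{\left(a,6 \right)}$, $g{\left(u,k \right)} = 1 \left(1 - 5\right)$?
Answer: $-18447$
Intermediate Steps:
$g{\left(u,k \right)} = -4$ ($g{\left(u,k \right)} = 1 \left(-4\right) = -4$)
$O{\left(a \right)} = -18 + 36 a^{2}$ ($O{\left(a \right)} = -18 + 9 a a 4 = -18 + 9 a^{2} \cdot 4 = -18 + 9 \cdot 4 a^{2} = -18 + 36 a^{2}$)
$N{\left(R \right)} = 1$
$- 33 \left(O{\left(g{\left(\left(5 + 4\right) \left(-4\right),2 \right)} \right)} + N{\left(7 \right)}\right) = - 33 \left(\left(-18 + 36 \left(-4\right)^{2}\right) + 1\right) = - 33 \left(\left(-18 + 36 \cdot 16\right) + 1\right) = - 33 \left(\left(-18 + 576\right) + 1\right) = - 33 \left(558 + 1\right) = \left(-33\right) 559 = -18447$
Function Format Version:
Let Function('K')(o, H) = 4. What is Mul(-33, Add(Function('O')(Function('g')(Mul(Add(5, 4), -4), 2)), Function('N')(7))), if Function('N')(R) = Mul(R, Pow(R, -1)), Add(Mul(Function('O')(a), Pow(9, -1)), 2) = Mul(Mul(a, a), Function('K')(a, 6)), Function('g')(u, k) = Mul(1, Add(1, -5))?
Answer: -18447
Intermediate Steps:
Function('g')(u, k) = -4 (Function('g')(u, k) = Mul(1, -4) = -4)
Function('O')(a) = Add(-18, Mul(36, Pow(a, 2))) (Function('O')(a) = Add(-18, Mul(9, Mul(Mul(a, a), 4))) = Add(-18, Mul(9, Mul(Pow(a, 2), 4))) = Add(-18, Mul(9, Mul(4, Pow(a, 2)))) = Add(-18, Mul(36, Pow(a, 2))))
Function('N')(R) = 1
Mul(-33, Add(Function('O')(Function('g')(Mul(Add(5, 4), -4), 2)), Function('N')(7))) = Mul(-33, Add(Add(-18, Mul(36, Pow(-4, 2))), 1)) = Mul(-33, Add(Add(-18, Mul(36, 16)), 1)) = Mul(-33, Add(Add(-18, 576), 1)) = Mul(-33, Add(558, 1)) = Mul(-33, 559) = -18447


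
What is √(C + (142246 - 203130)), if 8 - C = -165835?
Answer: √104959 ≈ 323.97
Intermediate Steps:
C = 165843 (C = 8 - 1*(-165835) = 8 + 165835 = 165843)
√(C + (142246 - 203130)) = √(165843 + (142246 - 203130)) = √(165843 - 60884) = √104959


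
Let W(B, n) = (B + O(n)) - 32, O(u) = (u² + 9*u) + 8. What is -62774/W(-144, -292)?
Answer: -31387/41234 ≈ -0.76119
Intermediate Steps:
O(u) = 8 + u² + 9*u
W(B, n) = -24 + B + n² + 9*n (W(B, n) = (B + (8 + n² + 9*n)) - 32 = (8 + B + n² + 9*n) - 32 = -24 + B + n² + 9*n)
-62774/W(-144, -292) = -62774/(-24 - 144 + (-292)² + 9*(-292)) = -62774/(-24 - 144 + 85264 - 2628) = -62774/82468 = -62774*1/82468 = -31387/41234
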